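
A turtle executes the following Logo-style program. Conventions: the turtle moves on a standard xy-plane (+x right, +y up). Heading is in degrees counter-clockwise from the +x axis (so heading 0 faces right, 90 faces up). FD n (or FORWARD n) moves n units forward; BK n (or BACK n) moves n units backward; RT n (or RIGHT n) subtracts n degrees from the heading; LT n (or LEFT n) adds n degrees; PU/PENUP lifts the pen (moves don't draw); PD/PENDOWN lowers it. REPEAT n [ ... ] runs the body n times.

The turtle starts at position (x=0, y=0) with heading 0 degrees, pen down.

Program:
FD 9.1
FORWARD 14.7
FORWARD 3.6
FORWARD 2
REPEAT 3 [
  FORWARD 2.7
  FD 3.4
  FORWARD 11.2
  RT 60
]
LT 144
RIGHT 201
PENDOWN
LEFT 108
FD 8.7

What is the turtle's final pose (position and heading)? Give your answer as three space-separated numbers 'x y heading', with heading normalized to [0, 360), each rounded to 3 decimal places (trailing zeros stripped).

Executing turtle program step by step:
Start: pos=(0,0), heading=0, pen down
FD 9.1: (0,0) -> (9.1,0) [heading=0, draw]
FD 14.7: (9.1,0) -> (23.8,0) [heading=0, draw]
FD 3.6: (23.8,0) -> (27.4,0) [heading=0, draw]
FD 2: (27.4,0) -> (29.4,0) [heading=0, draw]
REPEAT 3 [
  -- iteration 1/3 --
  FD 2.7: (29.4,0) -> (32.1,0) [heading=0, draw]
  FD 3.4: (32.1,0) -> (35.5,0) [heading=0, draw]
  FD 11.2: (35.5,0) -> (46.7,0) [heading=0, draw]
  RT 60: heading 0 -> 300
  -- iteration 2/3 --
  FD 2.7: (46.7,0) -> (48.05,-2.338) [heading=300, draw]
  FD 3.4: (48.05,-2.338) -> (49.75,-5.283) [heading=300, draw]
  FD 11.2: (49.75,-5.283) -> (55.35,-14.982) [heading=300, draw]
  RT 60: heading 300 -> 240
  -- iteration 3/3 --
  FD 2.7: (55.35,-14.982) -> (54,-17.321) [heading=240, draw]
  FD 3.4: (54,-17.321) -> (52.3,-20.265) [heading=240, draw]
  FD 11.2: (52.3,-20.265) -> (46.7,-29.964) [heading=240, draw]
  RT 60: heading 240 -> 180
]
LT 144: heading 180 -> 324
RT 201: heading 324 -> 123
PD: pen down
LT 108: heading 123 -> 231
FD 8.7: (46.7,-29.964) -> (41.225,-36.726) [heading=231, draw]
Final: pos=(41.225,-36.726), heading=231, 14 segment(s) drawn

Answer: 41.225 -36.726 231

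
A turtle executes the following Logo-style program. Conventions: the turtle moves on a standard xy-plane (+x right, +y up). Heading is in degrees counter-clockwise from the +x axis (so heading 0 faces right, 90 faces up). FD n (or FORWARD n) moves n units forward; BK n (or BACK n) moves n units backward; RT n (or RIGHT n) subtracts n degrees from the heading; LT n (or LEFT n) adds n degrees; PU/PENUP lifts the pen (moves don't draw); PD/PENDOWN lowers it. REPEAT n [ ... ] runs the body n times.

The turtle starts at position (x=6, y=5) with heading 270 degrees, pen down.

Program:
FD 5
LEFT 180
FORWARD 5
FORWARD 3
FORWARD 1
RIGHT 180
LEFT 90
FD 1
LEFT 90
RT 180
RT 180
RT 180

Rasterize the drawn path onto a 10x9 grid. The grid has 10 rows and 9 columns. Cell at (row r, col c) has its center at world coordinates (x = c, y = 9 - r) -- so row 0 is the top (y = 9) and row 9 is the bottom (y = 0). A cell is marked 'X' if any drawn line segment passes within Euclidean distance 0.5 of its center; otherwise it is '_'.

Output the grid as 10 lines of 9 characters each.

Answer: ______XX_
______X__
______X__
______X__
______X__
______X__
______X__
______X__
______X__
______X__

Derivation:
Segment 0: (6,5) -> (6,0)
Segment 1: (6,0) -> (6,5)
Segment 2: (6,5) -> (6,8)
Segment 3: (6,8) -> (6,9)
Segment 4: (6,9) -> (7,9)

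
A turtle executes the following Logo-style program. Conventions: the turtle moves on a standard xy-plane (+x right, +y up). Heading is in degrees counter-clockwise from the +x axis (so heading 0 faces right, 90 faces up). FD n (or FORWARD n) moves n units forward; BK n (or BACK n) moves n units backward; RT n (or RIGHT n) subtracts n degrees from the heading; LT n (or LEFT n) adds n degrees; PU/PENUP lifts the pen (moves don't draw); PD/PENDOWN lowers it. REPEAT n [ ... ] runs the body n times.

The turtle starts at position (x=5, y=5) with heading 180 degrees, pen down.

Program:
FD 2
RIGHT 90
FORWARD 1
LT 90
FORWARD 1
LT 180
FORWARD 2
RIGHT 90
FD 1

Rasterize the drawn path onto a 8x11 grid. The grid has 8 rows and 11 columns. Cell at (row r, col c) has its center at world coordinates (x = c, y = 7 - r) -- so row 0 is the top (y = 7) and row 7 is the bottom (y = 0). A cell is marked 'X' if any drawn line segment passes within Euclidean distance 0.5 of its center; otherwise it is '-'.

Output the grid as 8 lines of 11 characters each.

Answer: -----------
--XXX------
---XXX-----
-----------
-----------
-----------
-----------
-----------

Derivation:
Segment 0: (5,5) -> (3,5)
Segment 1: (3,5) -> (3,6)
Segment 2: (3,6) -> (2,6)
Segment 3: (2,6) -> (4,6)
Segment 4: (4,6) -> (4,5)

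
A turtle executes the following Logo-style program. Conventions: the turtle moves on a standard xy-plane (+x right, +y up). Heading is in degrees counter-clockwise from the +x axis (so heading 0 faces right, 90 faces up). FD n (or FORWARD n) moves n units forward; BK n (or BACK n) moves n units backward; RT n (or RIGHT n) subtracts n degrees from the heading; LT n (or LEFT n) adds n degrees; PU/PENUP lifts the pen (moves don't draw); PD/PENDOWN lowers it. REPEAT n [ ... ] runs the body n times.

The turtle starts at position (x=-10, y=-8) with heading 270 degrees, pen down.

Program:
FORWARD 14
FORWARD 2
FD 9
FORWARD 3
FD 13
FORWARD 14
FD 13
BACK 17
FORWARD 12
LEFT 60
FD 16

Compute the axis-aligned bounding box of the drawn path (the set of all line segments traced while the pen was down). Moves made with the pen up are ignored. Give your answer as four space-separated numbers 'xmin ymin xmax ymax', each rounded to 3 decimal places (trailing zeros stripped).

Executing turtle program step by step:
Start: pos=(-10,-8), heading=270, pen down
FD 14: (-10,-8) -> (-10,-22) [heading=270, draw]
FD 2: (-10,-22) -> (-10,-24) [heading=270, draw]
FD 9: (-10,-24) -> (-10,-33) [heading=270, draw]
FD 3: (-10,-33) -> (-10,-36) [heading=270, draw]
FD 13: (-10,-36) -> (-10,-49) [heading=270, draw]
FD 14: (-10,-49) -> (-10,-63) [heading=270, draw]
FD 13: (-10,-63) -> (-10,-76) [heading=270, draw]
BK 17: (-10,-76) -> (-10,-59) [heading=270, draw]
FD 12: (-10,-59) -> (-10,-71) [heading=270, draw]
LT 60: heading 270 -> 330
FD 16: (-10,-71) -> (3.856,-79) [heading=330, draw]
Final: pos=(3.856,-79), heading=330, 10 segment(s) drawn

Segment endpoints: x in {-10, -10, -10, -10, -10, -10, 3.856}, y in {-79, -76, -71, -63, -59, -49, -36, -33, -24, -22, -8}
xmin=-10, ymin=-79, xmax=3.856, ymax=-8

Answer: -10 -79 3.856 -8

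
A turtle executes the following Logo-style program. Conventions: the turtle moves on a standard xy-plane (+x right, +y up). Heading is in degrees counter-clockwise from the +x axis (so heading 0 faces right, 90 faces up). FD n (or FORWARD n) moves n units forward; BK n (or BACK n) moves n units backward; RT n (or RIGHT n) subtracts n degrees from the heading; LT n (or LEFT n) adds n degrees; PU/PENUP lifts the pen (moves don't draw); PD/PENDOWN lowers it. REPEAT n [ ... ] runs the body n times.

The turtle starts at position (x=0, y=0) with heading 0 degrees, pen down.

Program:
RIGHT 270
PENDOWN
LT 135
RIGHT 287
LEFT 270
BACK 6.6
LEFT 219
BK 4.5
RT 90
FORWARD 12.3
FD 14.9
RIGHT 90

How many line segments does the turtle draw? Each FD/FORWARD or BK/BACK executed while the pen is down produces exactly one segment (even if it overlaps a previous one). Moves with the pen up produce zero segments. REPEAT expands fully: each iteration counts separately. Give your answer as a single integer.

Answer: 4

Derivation:
Executing turtle program step by step:
Start: pos=(0,0), heading=0, pen down
RT 270: heading 0 -> 90
PD: pen down
LT 135: heading 90 -> 225
RT 287: heading 225 -> 298
LT 270: heading 298 -> 208
BK 6.6: (0,0) -> (5.827,3.099) [heading=208, draw]
LT 219: heading 208 -> 67
BK 4.5: (5.827,3.099) -> (4.069,-1.044) [heading=67, draw]
RT 90: heading 67 -> 337
FD 12.3: (4.069,-1.044) -> (15.391,-5.85) [heading=337, draw]
FD 14.9: (15.391,-5.85) -> (29.107,-11.672) [heading=337, draw]
RT 90: heading 337 -> 247
Final: pos=(29.107,-11.672), heading=247, 4 segment(s) drawn
Segments drawn: 4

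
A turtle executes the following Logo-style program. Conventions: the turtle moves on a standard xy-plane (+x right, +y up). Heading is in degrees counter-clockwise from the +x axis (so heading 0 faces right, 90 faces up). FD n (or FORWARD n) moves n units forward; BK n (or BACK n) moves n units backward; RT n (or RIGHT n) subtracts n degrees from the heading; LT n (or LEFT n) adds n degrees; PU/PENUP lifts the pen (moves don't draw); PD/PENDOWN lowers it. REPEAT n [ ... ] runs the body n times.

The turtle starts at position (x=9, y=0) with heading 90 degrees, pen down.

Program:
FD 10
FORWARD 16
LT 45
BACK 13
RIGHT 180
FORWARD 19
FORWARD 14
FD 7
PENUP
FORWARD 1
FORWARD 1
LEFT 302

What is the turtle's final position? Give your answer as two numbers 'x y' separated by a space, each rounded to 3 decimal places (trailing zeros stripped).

Executing turtle program step by step:
Start: pos=(9,0), heading=90, pen down
FD 10: (9,0) -> (9,10) [heading=90, draw]
FD 16: (9,10) -> (9,26) [heading=90, draw]
LT 45: heading 90 -> 135
BK 13: (9,26) -> (18.192,16.808) [heading=135, draw]
RT 180: heading 135 -> 315
FD 19: (18.192,16.808) -> (31.627,3.373) [heading=315, draw]
FD 14: (31.627,3.373) -> (41.527,-6.527) [heading=315, draw]
FD 7: (41.527,-6.527) -> (46.477,-11.477) [heading=315, draw]
PU: pen up
FD 1: (46.477,-11.477) -> (47.184,-12.184) [heading=315, move]
FD 1: (47.184,-12.184) -> (47.891,-12.891) [heading=315, move]
LT 302: heading 315 -> 257
Final: pos=(47.891,-12.891), heading=257, 6 segment(s) drawn

Answer: 47.891 -12.891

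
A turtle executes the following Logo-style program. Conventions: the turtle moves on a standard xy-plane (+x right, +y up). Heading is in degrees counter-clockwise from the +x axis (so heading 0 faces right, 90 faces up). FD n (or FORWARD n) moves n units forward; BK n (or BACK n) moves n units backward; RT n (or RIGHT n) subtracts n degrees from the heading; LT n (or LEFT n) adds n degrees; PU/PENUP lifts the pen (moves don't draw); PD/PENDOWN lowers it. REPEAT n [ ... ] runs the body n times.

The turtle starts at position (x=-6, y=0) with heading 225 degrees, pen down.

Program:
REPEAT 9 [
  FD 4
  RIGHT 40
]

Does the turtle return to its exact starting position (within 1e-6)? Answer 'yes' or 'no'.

Executing turtle program step by step:
Start: pos=(-6,0), heading=225, pen down
REPEAT 9 [
  -- iteration 1/9 --
  FD 4: (-6,0) -> (-8.828,-2.828) [heading=225, draw]
  RT 40: heading 225 -> 185
  -- iteration 2/9 --
  FD 4: (-8.828,-2.828) -> (-12.813,-3.177) [heading=185, draw]
  RT 40: heading 185 -> 145
  -- iteration 3/9 --
  FD 4: (-12.813,-3.177) -> (-16.09,-0.883) [heading=145, draw]
  RT 40: heading 145 -> 105
  -- iteration 4/9 --
  FD 4: (-16.09,-0.883) -> (-17.125,2.981) [heading=105, draw]
  RT 40: heading 105 -> 65
  -- iteration 5/9 --
  FD 4: (-17.125,2.981) -> (-15.435,6.606) [heading=65, draw]
  RT 40: heading 65 -> 25
  -- iteration 6/9 --
  FD 4: (-15.435,6.606) -> (-11.809,8.297) [heading=25, draw]
  RT 40: heading 25 -> 345
  -- iteration 7/9 --
  FD 4: (-11.809,8.297) -> (-7.946,7.261) [heading=345, draw]
  RT 40: heading 345 -> 305
  -- iteration 8/9 --
  FD 4: (-7.946,7.261) -> (-5.651,3.985) [heading=305, draw]
  RT 40: heading 305 -> 265
  -- iteration 9/9 --
  FD 4: (-5.651,3.985) -> (-6,0) [heading=265, draw]
  RT 40: heading 265 -> 225
]
Final: pos=(-6,0), heading=225, 9 segment(s) drawn

Start position: (-6, 0)
Final position: (-6, 0)
Distance = 0; < 1e-6 -> CLOSED

Answer: yes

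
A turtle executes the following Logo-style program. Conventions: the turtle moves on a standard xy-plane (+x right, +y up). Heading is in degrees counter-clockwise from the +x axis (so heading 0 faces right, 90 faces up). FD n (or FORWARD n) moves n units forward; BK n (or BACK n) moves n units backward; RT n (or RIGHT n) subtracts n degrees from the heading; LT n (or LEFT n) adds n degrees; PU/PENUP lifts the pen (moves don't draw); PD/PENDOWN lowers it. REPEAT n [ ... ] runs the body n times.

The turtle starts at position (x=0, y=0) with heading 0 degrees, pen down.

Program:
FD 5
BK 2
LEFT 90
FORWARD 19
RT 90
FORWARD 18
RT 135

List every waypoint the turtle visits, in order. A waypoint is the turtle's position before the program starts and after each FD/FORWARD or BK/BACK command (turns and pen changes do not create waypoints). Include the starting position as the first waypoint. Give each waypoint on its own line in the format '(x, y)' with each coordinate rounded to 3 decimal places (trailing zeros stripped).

Answer: (0, 0)
(5, 0)
(3, 0)
(3, 19)
(21, 19)

Derivation:
Executing turtle program step by step:
Start: pos=(0,0), heading=0, pen down
FD 5: (0,0) -> (5,0) [heading=0, draw]
BK 2: (5,0) -> (3,0) [heading=0, draw]
LT 90: heading 0 -> 90
FD 19: (3,0) -> (3,19) [heading=90, draw]
RT 90: heading 90 -> 0
FD 18: (3,19) -> (21,19) [heading=0, draw]
RT 135: heading 0 -> 225
Final: pos=(21,19), heading=225, 4 segment(s) drawn
Waypoints (5 total):
(0, 0)
(5, 0)
(3, 0)
(3, 19)
(21, 19)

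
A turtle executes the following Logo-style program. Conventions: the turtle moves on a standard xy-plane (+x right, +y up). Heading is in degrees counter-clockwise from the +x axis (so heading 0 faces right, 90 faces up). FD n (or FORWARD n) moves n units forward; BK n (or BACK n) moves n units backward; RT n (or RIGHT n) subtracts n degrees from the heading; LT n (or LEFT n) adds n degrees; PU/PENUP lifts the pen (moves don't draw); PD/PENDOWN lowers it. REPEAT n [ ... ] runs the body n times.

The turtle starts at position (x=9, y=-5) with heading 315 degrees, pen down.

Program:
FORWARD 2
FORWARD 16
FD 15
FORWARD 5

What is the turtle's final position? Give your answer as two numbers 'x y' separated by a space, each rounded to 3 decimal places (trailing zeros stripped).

Answer: 35.87 -31.87

Derivation:
Executing turtle program step by step:
Start: pos=(9,-5), heading=315, pen down
FD 2: (9,-5) -> (10.414,-6.414) [heading=315, draw]
FD 16: (10.414,-6.414) -> (21.728,-17.728) [heading=315, draw]
FD 15: (21.728,-17.728) -> (32.335,-28.335) [heading=315, draw]
FD 5: (32.335,-28.335) -> (35.87,-31.87) [heading=315, draw]
Final: pos=(35.87,-31.87), heading=315, 4 segment(s) drawn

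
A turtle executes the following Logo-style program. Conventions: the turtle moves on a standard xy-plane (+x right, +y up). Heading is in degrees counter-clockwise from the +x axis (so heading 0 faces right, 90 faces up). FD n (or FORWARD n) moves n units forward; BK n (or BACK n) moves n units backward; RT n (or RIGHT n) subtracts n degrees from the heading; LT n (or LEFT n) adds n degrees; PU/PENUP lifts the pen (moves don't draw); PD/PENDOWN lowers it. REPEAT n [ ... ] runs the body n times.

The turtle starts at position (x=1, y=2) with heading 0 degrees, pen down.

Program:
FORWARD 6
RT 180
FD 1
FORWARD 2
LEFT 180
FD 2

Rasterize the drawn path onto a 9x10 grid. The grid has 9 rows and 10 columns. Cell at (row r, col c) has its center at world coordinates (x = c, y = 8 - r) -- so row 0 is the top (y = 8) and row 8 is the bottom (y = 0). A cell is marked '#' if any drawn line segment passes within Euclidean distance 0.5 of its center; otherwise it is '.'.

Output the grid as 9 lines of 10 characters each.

Segment 0: (1,2) -> (7,2)
Segment 1: (7,2) -> (6,2)
Segment 2: (6,2) -> (4,2)
Segment 3: (4,2) -> (6,2)

Answer: ..........
..........
..........
..........
..........
..........
.#######..
..........
..........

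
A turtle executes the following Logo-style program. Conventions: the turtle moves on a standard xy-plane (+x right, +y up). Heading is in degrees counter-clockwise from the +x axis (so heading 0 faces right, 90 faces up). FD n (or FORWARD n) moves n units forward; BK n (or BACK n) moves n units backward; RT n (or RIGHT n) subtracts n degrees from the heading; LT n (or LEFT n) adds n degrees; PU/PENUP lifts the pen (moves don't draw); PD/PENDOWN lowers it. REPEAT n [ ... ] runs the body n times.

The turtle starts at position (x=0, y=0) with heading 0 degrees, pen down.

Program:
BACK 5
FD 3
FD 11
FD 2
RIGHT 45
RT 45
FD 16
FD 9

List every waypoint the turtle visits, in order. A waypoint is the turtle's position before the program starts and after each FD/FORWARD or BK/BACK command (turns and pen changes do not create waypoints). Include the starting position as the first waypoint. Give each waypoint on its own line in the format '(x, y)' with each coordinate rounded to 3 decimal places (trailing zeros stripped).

Answer: (0, 0)
(-5, 0)
(-2, 0)
(9, 0)
(11, 0)
(11, -16)
(11, -25)

Derivation:
Executing turtle program step by step:
Start: pos=(0,0), heading=0, pen down
BK 5: (0,0) -> (-5,0) [heading=0, draw]
FD 3: (-5,0) -> (-2,0) [heading=0, draw]
FD 11: (-2,0) -> (9,0) [heading=0, draw]
FD 2: (9,0) -> (11,0) [heading=0, draw]
RT 45: heading 0 -> 315
RT 45: heading 315 -> 270
FD 16: (11,0) -> (11,-16) [heading=270, draw]
FD 9: (11,-16) -> (11,-25) [heading=270, draw]
Final: pos=(11,-25), heading=270, 6 segment(s) drawn
Waypoints (7 total):
(0, 0)
(-5, 0)
(-2, 0)
(9, 0)
(11, 0)
(11, -16)
(11, -25)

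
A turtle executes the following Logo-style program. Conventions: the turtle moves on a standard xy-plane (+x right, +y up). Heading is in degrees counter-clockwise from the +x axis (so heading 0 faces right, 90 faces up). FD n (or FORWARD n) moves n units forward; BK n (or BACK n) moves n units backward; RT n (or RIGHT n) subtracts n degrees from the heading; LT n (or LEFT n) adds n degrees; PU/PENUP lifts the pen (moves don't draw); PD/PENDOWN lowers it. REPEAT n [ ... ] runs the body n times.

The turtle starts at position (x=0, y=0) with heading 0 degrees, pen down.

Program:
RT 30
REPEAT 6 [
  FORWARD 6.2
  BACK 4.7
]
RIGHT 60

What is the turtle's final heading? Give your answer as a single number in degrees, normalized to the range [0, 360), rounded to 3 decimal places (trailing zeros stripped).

Executing turtle program step by step:
Start: pos=(0,0), heading=0, pen down
RT 30: heading 0 -> 330
REPEAT 6 [
  -- iteration 1/6 --
  FD 6.2: (0,0) -> (5.369,-3.1) [heading=330, draw]
  BK 4.7: (5.369,-3.1) -> (1.299,-0.75) [heading=330, draw]
  -- iteration 2/6 --
  FD 6.2: (1.299,-0.75) -> (6.668,-3.85) [heading=330, draw]
  BK 4.7: (6.668,-3.85) -> (2.598,-1.5) [heading=330, draw]
  -- iteration 3/6 --
  FD 6.2: (2.598,-1.5) -> (7.967,-4.6) [heading=330, draw]
  BK 4.7: (7.967,-4.6) -> (3.897,-2.25) [heading=330, draw]
  -- iteration 4/6 --
  FD 6.2: (3.897,-2.25) -> (9.266,-5.35) [heading=330, draw]
  BK 4.7: (9.266,-5.35) -> (5.196,-3) [heading=330, draw]
  -- iteration 5/6 --
  FD 6.2: (5.196,-3) -> (10.566,-6.1) [heading=330, draw]
  BK 4.7: (10.566,-6.1) -> (6.495,-3.75) [heading=330, draw]
  -- iteration 6/6 --
  FD 6.2: (6.495,-3.75) -> (11.865,-6.85) [heading=330, draw]
  BK 4.7: (11.865,-6.85) -> (7.794,-4.5) [heading=330, draw]
]
RT 60: heading 330 -> 270
Final: pos=(7.794,-4.5), heading=270, 12 segment(s) drawn

Answer: 270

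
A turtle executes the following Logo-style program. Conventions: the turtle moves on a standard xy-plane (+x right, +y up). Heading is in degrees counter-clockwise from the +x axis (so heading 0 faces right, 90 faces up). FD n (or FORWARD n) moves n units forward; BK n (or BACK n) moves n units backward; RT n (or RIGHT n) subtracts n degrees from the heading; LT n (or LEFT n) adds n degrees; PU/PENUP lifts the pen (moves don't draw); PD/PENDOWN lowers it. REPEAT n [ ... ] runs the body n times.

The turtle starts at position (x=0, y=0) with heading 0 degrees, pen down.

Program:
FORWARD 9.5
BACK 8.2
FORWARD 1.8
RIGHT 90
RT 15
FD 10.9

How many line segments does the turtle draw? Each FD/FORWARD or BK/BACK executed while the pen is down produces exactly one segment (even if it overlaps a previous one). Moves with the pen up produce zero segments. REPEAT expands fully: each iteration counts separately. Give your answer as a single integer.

Answer: 4

Derivation:
Executing turtle program step by step:
Start: pos=(0,0), heading=0, pen down
FD 9.5: (0,0) -> (9.5,0) [heading=0, draw]
BK 8.2: (9.5,0) -> (1.3,0) [heading=0, draw]
FD 1.8: (1.3,0) -> (3.1,0) [heading=0, draw]
RT 90: heading 0 -> 270
RT 15: heading 270 -> 255
FD 10.9: (3.1,0) -> (0.279,-10.529) [heading=255, draw]
Final: pos=(0.279,-10.529), heading=255, 4 segment(s) drawn
Segments drawn: 4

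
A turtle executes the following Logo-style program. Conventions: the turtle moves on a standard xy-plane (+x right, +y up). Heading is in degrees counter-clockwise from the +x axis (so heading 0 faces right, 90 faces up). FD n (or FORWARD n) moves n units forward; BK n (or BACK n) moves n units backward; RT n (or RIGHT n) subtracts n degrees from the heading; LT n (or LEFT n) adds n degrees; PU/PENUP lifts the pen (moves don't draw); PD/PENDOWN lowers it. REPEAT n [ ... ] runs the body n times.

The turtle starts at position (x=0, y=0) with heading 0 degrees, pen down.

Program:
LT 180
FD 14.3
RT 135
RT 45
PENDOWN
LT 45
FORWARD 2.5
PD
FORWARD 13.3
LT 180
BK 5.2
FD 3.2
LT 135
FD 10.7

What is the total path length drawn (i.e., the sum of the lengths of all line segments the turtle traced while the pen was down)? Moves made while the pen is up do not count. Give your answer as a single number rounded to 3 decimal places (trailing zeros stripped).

Executing turtle program step by step:
Start: pos=(0,0), heading=0, pen down
LT 180: heading 0 -> 180
FD 14.3: (0,0) -> (-14.3,0) [heading=180, draw]
RT 135: heading 180 -> 45
RT 45: heading 45 -> 0
PD: pen down
LT 45: heading 0 -> 45
FD 2.5: (-14.3,0) -> (-12.532,1.768) [heading=45, draw]
PD: pen down
FD 13.3: (-12.532,1.768) -> (-3.128,11.172) [heading=45, draw]
LT 180: heading 45 -> 225
BK 5.2: (-3.128,11.172) -> (0.549,14.849) [heading=225, draw]
FD 3.2: (0.549,14.849) -> (-1.713,12.587) [heading=225, draw]
LT 135: heading 225 -> 0
FD 10.7: (-1.713,12.587) -> (8.987,12.587) [heading=0, draw]
Final: pos=(8.987,12.587), heading=0, 6 segment(s) drawn

Segment lengths:
  seg 1: (0,0) -> (-14.3,0), length = 14.3
  seg 2: (-14.3,0) -> (-12.532,1.768), length = 2.5
  seg 3: (-12.532,1.768) -> (-3.128,11.172), length = 13.3
  seg 4: (-3.128,11.172) -> (0.549,14.849), length = 5.2
  seg 5: (0.549,14.849) -> (-1.713,12.587), length = 3.2
  seg 6: (-1.713,12.587) -> (8.987,12.587), length = 10.7
Total = 49.2

Answer: 49.2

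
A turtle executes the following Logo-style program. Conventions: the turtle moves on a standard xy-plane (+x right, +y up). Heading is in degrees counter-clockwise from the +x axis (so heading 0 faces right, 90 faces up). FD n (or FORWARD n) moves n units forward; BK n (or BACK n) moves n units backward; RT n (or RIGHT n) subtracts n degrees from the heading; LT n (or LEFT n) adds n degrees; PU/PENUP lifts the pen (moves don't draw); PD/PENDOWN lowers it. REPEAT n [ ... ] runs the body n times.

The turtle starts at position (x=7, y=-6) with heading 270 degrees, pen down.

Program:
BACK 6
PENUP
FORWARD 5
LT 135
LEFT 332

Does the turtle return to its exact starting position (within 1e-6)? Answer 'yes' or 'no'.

Answer: no

Derivation:
Executing turtle program step by step:
Start: pos=(7,-6), heading=270, pen down
BK 6: (7,-6) -> (7,0) [heading=270, draw]
PU: pen up
FD 5: (7,0) -> (7,-5) [heading=270, move]
LT 135: heading 270 -> 45
LT 332: heading 45 -> 17
Final: pos=(7,-5), heading=17, 1 segment(s) drawn

Start position: (7, -6)
Final position: (7, -5)
Distance = 1; >= 1e-6 -> NOT closed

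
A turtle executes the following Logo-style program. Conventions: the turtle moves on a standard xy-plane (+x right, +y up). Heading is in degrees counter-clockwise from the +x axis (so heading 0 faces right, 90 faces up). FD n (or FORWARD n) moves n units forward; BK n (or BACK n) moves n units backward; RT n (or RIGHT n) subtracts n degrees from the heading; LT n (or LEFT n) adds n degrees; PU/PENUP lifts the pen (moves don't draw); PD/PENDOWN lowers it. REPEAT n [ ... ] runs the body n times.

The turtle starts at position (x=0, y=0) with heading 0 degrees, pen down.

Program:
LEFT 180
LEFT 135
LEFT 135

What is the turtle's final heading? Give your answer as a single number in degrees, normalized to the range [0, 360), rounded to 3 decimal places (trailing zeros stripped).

Executing turtle program step by step:
Start: pos=(0,0), heading=0, pen down
LT 180: heading 0 -> 180
LT 135: heading 180 -> 315
LT 135: heading 315 -> 90
Final: pos=(0,0), heading=90, 0 segment(s) drawn

Answer: 90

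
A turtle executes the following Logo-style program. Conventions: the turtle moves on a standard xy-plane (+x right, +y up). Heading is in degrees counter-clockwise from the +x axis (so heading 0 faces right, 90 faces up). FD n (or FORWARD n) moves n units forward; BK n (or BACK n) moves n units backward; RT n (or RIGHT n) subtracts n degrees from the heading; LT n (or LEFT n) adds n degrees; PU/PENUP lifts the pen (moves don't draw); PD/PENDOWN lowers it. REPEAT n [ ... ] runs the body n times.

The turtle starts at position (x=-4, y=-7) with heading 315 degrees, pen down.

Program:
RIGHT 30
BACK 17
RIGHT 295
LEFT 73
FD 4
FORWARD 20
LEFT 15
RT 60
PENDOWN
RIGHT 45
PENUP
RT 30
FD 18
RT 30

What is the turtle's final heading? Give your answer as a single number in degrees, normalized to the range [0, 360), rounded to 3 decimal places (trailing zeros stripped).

Answer: 273

Derivation:
Executing turtle program step by step:
Start: pos=(-4,-7), heading=315, pen down
RT 30: heading 315 -> 285
BK 17: (-4,-7) -> (-8.4,9.421) [heading=285, draw]
RT 295: heading 285 -> 350
LT 73: heading 350 -> 63
FD 4: (-8.4,9.421) -> (-6.584,12.985) [heading=63, draw]
FD 20: (-6.584,12.985) -> (2.496,30.805) [heading=63, draw]
LT 15: heading 63 -> 78
RT 60: heading 78 -> 18
PD: pen down
RT 45: heading 18 -> 333
PU: pen up
RT 30: heading 333 -> 303
FD 18: (2.496,30.805) -> (12.299,15.709) [heading=303, move]
RT 30: heading 303 -> 273
Final: pos=(12.299,15.709), heading=273, 3 segment(s) drawn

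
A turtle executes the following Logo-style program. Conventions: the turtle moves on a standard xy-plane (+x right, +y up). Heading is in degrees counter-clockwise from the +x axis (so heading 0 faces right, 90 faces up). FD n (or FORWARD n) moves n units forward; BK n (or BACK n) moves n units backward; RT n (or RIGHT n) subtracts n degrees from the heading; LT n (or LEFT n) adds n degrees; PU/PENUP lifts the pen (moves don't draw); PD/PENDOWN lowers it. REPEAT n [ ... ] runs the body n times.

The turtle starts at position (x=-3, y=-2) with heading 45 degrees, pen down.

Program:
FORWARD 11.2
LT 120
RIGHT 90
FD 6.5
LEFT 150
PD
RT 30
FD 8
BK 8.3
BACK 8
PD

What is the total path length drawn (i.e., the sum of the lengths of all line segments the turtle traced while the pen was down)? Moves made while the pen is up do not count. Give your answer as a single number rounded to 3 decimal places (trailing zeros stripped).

Answer: 42

Derivation:
Executing turtle program step by step:
Start: pos=(-3,-2), heading=45, pen down
FD 11.2: (-3,-2) -> (4.92,5.92) [heading=45, draw]
LT 120: heading 45 -> 165
RT 90: heading 165 -> 75
FD 6.5: (4.92,5.92) -> (6.602,12.198) [heading=75, draw]
LT 150: heading 75 -> 225
PD: pen down
RT 30: heading 225 -> 195
FD 8: (6.602,12.198) -> (-1.125,10.128) [heading=195, draw]
BK 8.3: (-1.125,10.128) -> (6.892,12.276) [heading=195, draw]
BK 8: (6.892,12.276) -> (14.619,14.346) [heading=195, draw]
PD: pen down
Final: pos=(14.619,14.346), heading=195, 5 segment(s) drawn

Segment lengths:
  seg 1: (-3,-2) -> (4.92,5.92), length = 11.2
  seg 2: (4.92,5.92) -> (6.602,12.198), length = 6.5
  seg 3: (6.602,12.198) -> (-1.125,10.128), length = 8
  seg 4: (-1.125,10.128) -> (6.892,12.276), length = 8.3
  seg 5: (6.892,12.276) -> (14.619,14.346), length = 8
Total = 42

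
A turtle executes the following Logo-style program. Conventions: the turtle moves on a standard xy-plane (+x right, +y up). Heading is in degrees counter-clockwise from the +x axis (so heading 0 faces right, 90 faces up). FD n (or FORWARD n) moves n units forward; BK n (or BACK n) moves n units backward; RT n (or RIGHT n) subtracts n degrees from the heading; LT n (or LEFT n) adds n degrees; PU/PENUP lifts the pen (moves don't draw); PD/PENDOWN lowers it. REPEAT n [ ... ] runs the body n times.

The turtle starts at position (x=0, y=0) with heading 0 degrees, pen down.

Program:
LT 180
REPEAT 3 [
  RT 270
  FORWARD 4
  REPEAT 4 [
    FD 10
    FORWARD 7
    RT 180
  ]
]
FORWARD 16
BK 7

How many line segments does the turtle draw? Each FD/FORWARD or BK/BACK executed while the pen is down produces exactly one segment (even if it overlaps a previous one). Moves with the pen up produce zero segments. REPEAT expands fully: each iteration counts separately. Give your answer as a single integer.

Answer: 29

Derivation:
Executing turtle program step by step:
Start: pos=(0,0), heading=0, pen down
LT 180: heading 0 -> 180
REPEAT 3 [
  -- iteration 1/3 --
  RT 270: heading 180 -> 270
  FD 4: (0,0) -> (0,-4) [heading=270, draw]
  REPEAT 4 [
    -- iteration 1/4 --
    FD 10: (0,-4) -> (0,-14) [heading=270, draw]
    FD 7: (0,-14) -> (0,-21) [heading=270, draw]
    RT 180: heading 270 -> 90
    -- iteration 2/4 --
    FD 10: (0,-21) -> (0,-11) [heading=90, draw]
    FD 7: (0,-11) -> (0,-4) [heading=90, draw]
    RT 180: heading 90 -> 270
    -- iteration 3/4 --
    FD 10: (0,-4) -> (0,-14) [heading=270, draw]
    FD 7: (0,-14) -> (0,-21) [heading=270, draw]
    RT 180: heading 270 -> 90
    -- iteration 4/4 --
    FD 10: (0,-21) -> (0,-11) [heading=90, draw]
    FD 7: (0,-11) -> (0,-4) [heading=90, draw]
    RT 180: heading 90 -> 270
  ]
  -- iteration 2/3 --
  RT 270: heading 270 -> 0
  FD 4: (0,-4) -> (4,-4) [heading=0, draw]
  REPEAT 4 [
    -- iteration 1/4 --
    FD 10: (4,-4) -> (14,-4) [heading=0, draw]
    FD 7: (14,-4) -> (21,-4) [heading=0, draw]
    RT 180: heading 0 -> 180
    -- iteration 2/4 --
    FD 10: (21,-4) -> (11,-4) [heading=180, draw]
    FD 7: (11,-4) -> (4,-4) [heading=180, draw]
    RT 180: heading 180 -> 0
    -- iteration 3/4 --
    FD 10: (4,-4) -> (14,-4) [heading=0, draw]
    FD 7: (14,-4) -> (21,-4) [heading=0, draw]
    RT 180: heading 0 -> 180
    -- iteration 4/4 --
    FD 10: (21,-4) -> (11,-4) [heading=180, draw]
    FD 7: (11,-4) -> (4,-4) [heading=180, draw]
    RT 180: heading 180 -> 0
  ]
  -- iteration 3/3 --
  RT 270: heading 0 -> 90
  FD 4: (4,-4) -> (4,0) [heading=90, draw]
  REPEAT 4 [
    -- iteration 1/4 --
    FD 10: (4,0) -> (4,10) [heading=90, draw]
    FD 7: (4,10) -> (4,17) [heading=90, draw]
    RT 180: heading 90 -> 270
    -- iteration 2/4 --
    FD 10: (4,17) -> (4,7) [heading=270, draw]
    FD 7: (4,7) -> (4,0) [heading=270, draw]
    RT 180: heading 270 -> 90
    -- iteration 3/4 --
    FD 10: (4,0) -> (4,10) [heading=90, draw]
    FD 7: (4,10) -> (4,17) [heading=90, draw]
    RT 180: heading 90 -> 270
    -- iteration 4/4 --
    FD 10: (4,17) -> (4,7) [heading=270, draw]
    FD 7: (4,7) -> (4,0) [heading=270, draw]
    RT 180: heading 270 -> 90
  ]
]
FD 16: (4,0) -> (4,16) [heading=90, draw]
BK 7: (4,16) -> (4,9) [heading=90, draw]
Final: pos=(4,9), heading=90, 29 segment(s) drawn
Segments drawn: 29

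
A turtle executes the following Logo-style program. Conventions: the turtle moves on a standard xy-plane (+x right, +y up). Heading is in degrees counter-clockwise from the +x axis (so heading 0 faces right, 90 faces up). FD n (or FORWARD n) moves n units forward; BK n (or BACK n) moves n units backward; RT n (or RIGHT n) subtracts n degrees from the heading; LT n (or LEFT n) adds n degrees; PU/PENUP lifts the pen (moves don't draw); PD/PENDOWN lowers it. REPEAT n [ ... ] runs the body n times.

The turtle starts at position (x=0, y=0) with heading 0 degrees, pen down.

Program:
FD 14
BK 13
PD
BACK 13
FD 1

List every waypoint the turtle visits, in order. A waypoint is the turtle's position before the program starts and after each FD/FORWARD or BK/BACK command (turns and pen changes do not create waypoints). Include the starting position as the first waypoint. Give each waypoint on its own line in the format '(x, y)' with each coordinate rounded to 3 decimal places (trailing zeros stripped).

Executing turtle program step by step:
Start: pos=(0,0), heading=0, pen down
FD 14: (0,0) -> (14,0) [heading=0, draw]
BK 13: (14,0) -> (1,0) [heading=0, draw]
PD: pen down
BK 13: (1,0) -> (-12,0) [heading=0, draw]
FD 1: (-12,0) -> (-11,0) [heading=0, draw]
Final: pos=(-11,0), heading=0, 4 segment(s) drawn
Waypoints (5 total):
(0, 0)
(14, 0)
(1, 0)
(-12, 0)
(-11, 0)

Answer: (0, 0)
(14, 0)
(1, 0)
(-12, 0)
(-11, 0)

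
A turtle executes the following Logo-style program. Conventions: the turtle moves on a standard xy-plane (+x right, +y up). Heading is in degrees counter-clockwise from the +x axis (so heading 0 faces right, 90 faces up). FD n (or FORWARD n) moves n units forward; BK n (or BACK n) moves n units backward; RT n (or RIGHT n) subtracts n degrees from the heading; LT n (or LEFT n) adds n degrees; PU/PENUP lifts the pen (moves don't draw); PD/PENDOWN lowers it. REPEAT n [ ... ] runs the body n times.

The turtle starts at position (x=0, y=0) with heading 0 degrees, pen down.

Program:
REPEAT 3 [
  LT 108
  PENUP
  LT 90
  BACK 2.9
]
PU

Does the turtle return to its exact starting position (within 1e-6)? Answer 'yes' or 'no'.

Answer: no

Derivation:
Executing turtle program step by step:
Start: pos=(0,0), heading=0, pen down
REPEAT 3 [
  -- iteration 1/3 --
  LT 108: heading 0 -> 108
  PU: pen up
  LT 90: heading 108 -> 198
  BK 2.9: (0,0) -> (2.758,0.896) [heading=198, move]
  -- iteration 2/3 --
  LT 108: heading 198 -> 306
  PU: pen up
  LT 90: heading 306 -> 36
  BK 2.9: (2.758,0.896) -> (0.412,-0.808) [heading=36, move]
  -- iteration 3/3 --
  LT 108: heading 36 -> 144
  PU: pen up
  LT 90: heading 144 -> 234
  BK 2.9: (0.412,-0.808) -> (2.116,1.538) [heading=234, move]
]
PU: pen up
Final: pos=(2.116,1.538), heading=234, 0 segment(s) drawn

Start position: (0, 0)
Final position: (2.116, 1.538)
Distance = 2.616; >= 1e-6 -> NOT closed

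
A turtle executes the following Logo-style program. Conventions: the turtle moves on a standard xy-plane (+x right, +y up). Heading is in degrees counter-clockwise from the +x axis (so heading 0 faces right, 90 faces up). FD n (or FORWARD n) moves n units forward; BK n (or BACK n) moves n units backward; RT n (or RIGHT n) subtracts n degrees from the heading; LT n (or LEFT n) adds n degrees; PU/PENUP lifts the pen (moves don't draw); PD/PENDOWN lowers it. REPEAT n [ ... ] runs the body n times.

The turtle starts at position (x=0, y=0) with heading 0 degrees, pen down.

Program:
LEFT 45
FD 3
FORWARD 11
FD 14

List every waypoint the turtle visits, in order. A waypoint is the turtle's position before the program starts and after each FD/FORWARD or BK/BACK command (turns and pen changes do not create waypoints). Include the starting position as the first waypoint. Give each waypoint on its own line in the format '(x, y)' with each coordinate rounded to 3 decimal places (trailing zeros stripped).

Executing turtle program step by step:
Start: pos=(0,0), heading=0, pen down
LT 45: heading 0 -> 45
FD 3: (0,0) -> (2.121,2.121) [heading=45, draw]
FD 11: (2.121,2.121) -> (9.899,9.899) [heading=45, draw]
FD 14: (9.899,9.899) -> (19.799,19.799) [heading=45, draw]
Final: pos=(19.799,19.799), heading=45, 3 segment(s) drawn
Waypoints (4 total):
(0, 0)
(2.121, 2.121)
(9.899, 9.899)
(19.799, 19.799)

Answer: (0, 0)
(2.121, 2.121)
(9.899, 9.899)
(19.799, 19.799)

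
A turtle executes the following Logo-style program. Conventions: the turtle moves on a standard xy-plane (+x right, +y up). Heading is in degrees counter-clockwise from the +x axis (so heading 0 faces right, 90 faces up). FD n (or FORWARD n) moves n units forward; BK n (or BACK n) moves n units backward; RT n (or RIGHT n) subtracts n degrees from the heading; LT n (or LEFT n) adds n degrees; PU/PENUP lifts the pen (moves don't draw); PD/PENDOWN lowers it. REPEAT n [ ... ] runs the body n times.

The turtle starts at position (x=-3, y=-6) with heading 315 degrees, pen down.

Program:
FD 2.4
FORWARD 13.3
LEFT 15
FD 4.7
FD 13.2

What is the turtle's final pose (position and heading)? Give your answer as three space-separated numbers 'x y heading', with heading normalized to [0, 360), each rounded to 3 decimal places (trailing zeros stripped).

Executing turtle program step by step:
Start: pos=(-3,-6), heading=315, pen down
FD 2.4: (-3,-6) -> (-1.303,-7.697) [heading=315, draw]
FD 13.3: (-1.303,-7.697) -> (8.102,-17.102) [heading=315, draw]
LT 15: heading 315 -> 330
FD 4.7: (8.102,-17.102) -> (12.172,-19.452) [heading=330, draw]
FD 13.2: (12.172,-19.452) -> (23.603,-26.052) [heading=330, draw]
Final: pos=(23.603,-26.052), heading=330, 4 segment(s) drawn

Answer: 23.603 -26.052 330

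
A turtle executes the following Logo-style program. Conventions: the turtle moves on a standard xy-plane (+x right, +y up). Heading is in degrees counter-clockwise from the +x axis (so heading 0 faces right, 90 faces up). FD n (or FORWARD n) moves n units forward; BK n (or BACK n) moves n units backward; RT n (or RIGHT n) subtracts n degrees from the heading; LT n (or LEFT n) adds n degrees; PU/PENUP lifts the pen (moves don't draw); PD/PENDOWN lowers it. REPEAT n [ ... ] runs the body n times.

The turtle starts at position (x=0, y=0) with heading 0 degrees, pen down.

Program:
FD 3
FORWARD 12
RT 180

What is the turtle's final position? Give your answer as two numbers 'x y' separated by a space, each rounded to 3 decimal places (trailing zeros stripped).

Answer: 15 0

Derivation:
Executing turtle program step by step:
Start: pos=(0,0), heading=0, pen down
FD 3: (0,0) -> (3,0) [heading=0, draw]
FD 12: (3,0) -> (15,0) [heading=0, draw]
RT 180: heading 0 -> 180
Final: pos=(15,0), heading=180, 2 segment(s) drawn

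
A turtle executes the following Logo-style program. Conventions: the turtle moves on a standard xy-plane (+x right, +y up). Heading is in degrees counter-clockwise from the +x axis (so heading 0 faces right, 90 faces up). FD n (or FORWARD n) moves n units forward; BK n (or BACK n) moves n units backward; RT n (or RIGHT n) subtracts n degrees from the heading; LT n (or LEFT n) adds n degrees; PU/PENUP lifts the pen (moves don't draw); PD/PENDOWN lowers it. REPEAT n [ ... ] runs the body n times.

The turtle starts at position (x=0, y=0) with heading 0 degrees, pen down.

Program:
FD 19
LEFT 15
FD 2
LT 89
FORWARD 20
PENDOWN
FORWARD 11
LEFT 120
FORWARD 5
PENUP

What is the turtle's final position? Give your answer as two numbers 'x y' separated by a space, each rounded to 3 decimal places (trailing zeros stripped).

Answer: 9.836 27.124

Derivation:
Executing turtle program step by step:
Start: pos=(0,0), heading=0, pen down
FD 19: (0,0) -> (19,0) [heading=0, draw]
LT 15: heading 0 -> 15
FD 2: (19,0) -> (20.932,0.518) [heading=15, draw]
LT 89: heading 15 -> 104
FD 20: (20.932,0.518) -> (16.093,19.924) [heading=104, draw]
PD: pen down
FD 11: (16.093,19.924) -> (13.432,30.597) [heading=104, draw]
LT 120: heading 104 -> 224
FD 5: (13.432,30.597) -> (9.836,27.124) [heading=224, draw]
PU: pen up
Final: pos=(9.836,27.124), heading=224, 5 segment(s) drawn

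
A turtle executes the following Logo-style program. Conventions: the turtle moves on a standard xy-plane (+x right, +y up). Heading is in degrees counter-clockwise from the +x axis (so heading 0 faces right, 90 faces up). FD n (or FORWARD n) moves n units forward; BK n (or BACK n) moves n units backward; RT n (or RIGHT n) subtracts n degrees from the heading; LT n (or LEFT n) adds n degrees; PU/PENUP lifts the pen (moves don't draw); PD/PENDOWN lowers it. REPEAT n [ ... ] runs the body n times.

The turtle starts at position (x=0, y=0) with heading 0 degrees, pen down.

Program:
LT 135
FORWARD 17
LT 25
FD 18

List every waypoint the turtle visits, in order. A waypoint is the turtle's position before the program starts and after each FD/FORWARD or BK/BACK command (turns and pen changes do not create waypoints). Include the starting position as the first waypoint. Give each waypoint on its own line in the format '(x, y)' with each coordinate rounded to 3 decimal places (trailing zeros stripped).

Answer: (0, 0)
(-12.021, 12.021)
(-28.935, 18.177)

Derivation:
Executing turtle program step by step:
Start: pos=(0,0), heading=0, pen down
LT 135: heading 0 -> 135
FD 17: (0,0) -> (-12.021,12.021) [heading=135, draw]
LT 25: heading 135 -> 160
FD 18: (-12.021,12.021) -> (-28.935,18.177) [heading=160, draw]
Final: pos=(-28.935,18.177), heading=160, 2 segment(s) drawn
Waypoints (3 total):
(0, 0)
(-12.021, 12.021)
(-28.935, 18.177)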